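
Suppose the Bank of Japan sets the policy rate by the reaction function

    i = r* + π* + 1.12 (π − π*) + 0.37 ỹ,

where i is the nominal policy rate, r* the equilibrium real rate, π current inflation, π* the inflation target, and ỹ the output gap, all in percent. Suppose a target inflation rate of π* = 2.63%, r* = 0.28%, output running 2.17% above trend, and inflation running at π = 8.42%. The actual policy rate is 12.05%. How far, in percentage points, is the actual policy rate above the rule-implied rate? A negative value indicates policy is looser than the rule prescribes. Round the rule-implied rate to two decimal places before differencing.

1.85 pp

Output 2.17% above potential → ỹ = 2.17.
i = 0.28 + 2.63 + 1.12 × (8.42 − 2.63) + 0.37 × 2.17
   = 0.28 + 2.63 + 6.4848 + 0.8029 = 10.20
Deviation = 12.05 − 10.20 = 1.85 pp.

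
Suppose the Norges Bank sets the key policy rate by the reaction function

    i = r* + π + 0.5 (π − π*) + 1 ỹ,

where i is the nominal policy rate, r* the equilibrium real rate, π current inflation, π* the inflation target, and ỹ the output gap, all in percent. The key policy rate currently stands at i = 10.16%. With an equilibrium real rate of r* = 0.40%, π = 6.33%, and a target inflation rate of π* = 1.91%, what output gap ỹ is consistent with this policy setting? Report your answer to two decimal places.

1 ỹ = 10.16 − 0.40 − 6.33 − 0.5 × (6.33 − 1.91) = 1.22
ỹ = 1.22 / 1 = 1.22

1.22%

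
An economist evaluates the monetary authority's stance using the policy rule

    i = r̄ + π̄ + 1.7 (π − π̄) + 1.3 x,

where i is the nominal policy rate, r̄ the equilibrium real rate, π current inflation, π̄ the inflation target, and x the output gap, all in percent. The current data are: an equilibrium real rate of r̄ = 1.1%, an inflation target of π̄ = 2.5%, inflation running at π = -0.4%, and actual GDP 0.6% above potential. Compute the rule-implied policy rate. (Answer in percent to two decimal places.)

-0.55%

Output 0.6% above potential → x = 0.6.
i = 1.1 + 2.5 + 1.7 × (-0.4 − 2.5) + 1.3 × 0.6
   = 1.1 + 2.5 − 4.93 + 0.78 = -0.55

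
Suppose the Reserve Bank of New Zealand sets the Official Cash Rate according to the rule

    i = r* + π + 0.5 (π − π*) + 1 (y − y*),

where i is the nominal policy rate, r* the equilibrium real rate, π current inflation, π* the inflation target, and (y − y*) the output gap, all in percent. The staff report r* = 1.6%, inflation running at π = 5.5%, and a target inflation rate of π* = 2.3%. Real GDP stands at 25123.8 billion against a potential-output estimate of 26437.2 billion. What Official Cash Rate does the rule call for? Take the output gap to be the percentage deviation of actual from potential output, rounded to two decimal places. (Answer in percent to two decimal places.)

Output gap = 100 × (25123.8 − 26437.2) / 26437.2 = -4.97%.
i = 1.60 + 5.50 + 0.5 × (5.50 − 2.30) + 1 × (-4.97)
   = 1.60 + 5.5 + 1.6 − 4.97 = 3.73

3.73%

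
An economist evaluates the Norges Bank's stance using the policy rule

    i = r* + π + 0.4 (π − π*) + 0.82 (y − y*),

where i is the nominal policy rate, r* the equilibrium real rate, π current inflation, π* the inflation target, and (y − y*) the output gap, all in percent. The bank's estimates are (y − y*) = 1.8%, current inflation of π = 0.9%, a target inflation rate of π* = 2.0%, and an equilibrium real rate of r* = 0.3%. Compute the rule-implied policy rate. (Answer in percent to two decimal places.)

2.24%

i = 0.3 + 0.9 + 0.4 × (0.9 − 2.0) + 0.82 × 1.8
   = 0.3 + 0.9 − 0.44 + 1.476 = 2.24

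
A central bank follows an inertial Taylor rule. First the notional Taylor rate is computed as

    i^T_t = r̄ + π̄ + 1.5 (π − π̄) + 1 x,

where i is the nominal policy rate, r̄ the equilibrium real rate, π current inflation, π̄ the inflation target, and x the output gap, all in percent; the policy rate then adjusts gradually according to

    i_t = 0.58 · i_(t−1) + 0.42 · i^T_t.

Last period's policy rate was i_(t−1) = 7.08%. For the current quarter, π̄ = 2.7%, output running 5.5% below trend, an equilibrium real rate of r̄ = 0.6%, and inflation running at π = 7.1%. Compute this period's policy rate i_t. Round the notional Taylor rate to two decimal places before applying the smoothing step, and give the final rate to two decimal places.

5.95%

Output 5.5% below potential → x = -5.5.
i^T_t = 0.6 + 2.7 + 1.5 × (7.1 − 2.7) + 1 × (-5.5)
   = 0.6 + 2.7 + 6.6 − 5.5 = 4.40
i_t = 0.58 × 7.08 + 0.42 × 4.40 = 4.1064 + 1.848 = 5.95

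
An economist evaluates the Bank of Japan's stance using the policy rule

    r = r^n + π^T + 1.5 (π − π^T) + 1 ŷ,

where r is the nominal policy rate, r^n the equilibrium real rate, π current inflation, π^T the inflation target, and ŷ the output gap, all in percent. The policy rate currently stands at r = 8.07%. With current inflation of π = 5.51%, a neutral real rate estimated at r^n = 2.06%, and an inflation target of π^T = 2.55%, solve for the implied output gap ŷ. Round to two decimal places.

1 ŷ = 8.07 − 2.06 − 2.55 − 1.5 × (5.51 − 2.55) = -0.98
ŷ = -0.98 / 1 = -0.98

-0.98%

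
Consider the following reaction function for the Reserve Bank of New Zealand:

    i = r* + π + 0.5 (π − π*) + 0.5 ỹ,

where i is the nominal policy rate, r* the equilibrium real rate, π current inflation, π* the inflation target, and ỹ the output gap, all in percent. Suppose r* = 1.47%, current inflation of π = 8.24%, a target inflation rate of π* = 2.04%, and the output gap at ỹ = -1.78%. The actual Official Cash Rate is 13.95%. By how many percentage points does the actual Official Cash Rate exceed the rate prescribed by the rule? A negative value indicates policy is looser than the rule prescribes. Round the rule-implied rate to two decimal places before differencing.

i = 1.47 + 8.24 + 0.5 × (8.24 − 2.04) + 0.5 × (-1.78)
   = 1.47 + 8.24 + 3.1 − 0.89 = 11.92
Deviation = 13.95 − 11.92 = 2.03 pp.

2.03 pp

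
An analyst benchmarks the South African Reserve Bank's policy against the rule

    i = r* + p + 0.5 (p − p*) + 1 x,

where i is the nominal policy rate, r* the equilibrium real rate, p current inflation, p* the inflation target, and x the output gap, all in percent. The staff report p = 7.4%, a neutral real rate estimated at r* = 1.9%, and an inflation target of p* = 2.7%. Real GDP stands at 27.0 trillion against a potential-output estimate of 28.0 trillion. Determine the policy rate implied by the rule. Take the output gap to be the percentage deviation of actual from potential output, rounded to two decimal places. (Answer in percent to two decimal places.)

8.08%

Output gap = 100 × (27.0 − 28.0) / 28.0 = -3.57%.
i = 1.90 + 7.40 + 0.5 × (7.40 − 2.70) + 1 × (-3.57)
   = 1.90 + 7.4 + 2.35 − 3.57 = 8.08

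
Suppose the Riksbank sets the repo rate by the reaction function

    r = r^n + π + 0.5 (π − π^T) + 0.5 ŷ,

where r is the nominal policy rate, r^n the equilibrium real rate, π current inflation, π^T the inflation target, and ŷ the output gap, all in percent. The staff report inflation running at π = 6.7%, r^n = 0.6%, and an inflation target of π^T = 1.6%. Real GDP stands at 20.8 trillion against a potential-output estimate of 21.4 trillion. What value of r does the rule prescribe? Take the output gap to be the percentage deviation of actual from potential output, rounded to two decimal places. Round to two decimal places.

Output gap = 100 × (20.8 − 21.4) / 21.4 = -2.80%.
r = 0.60 + 6.70 + 0.5 × (6.70 − 1.60) + 0.5 × (-2.80)
   = 0.60 + 6.7 + 2.55 − 1.4 = 8.45

8.45%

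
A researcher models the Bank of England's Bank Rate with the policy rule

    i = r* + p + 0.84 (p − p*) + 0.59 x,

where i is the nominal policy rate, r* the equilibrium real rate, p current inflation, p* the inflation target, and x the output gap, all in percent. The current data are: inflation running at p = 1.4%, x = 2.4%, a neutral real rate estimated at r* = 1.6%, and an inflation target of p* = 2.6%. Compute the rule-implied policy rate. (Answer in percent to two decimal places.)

3.41%

i = 1.6 + 1.4 + 0.84 × (1.4 − 2.6) + 0.59 × 2.4
   = 1.6 + 1.4 − 1.008 + 1.416 = 3.41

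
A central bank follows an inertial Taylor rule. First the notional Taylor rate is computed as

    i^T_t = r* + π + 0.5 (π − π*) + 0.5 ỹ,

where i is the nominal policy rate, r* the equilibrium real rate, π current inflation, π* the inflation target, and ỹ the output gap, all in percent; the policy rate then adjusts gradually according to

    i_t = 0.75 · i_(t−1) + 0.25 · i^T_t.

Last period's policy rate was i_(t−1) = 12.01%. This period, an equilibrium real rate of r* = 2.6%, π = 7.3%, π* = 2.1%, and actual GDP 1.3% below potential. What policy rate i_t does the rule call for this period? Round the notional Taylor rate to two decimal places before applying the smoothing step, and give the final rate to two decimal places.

Output 1.3% below potential → ỹ = -1.3.
i^T_t = 2.6 + 7.3 + 0.5 × (7.3 − 2.1) + 0.5 × (-1.3)
   = 2.6 + 7.3 + 2.6 − 0.65 = 11.85
i_t = 0.75 × 12.01 + 0.25 × 11.85 = 9.0075 + 2.9625 = 11.97

11.97%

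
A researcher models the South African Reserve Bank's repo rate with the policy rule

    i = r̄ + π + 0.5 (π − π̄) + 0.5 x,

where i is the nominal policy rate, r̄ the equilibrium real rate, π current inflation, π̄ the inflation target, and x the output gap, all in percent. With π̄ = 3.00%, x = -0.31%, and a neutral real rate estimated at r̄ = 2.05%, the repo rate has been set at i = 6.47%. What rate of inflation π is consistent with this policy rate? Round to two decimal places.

4.05%

Collecting π: i = r̄ + (1 + 0.5) π − 0.5 π̄ + 0.5 x
1.5 π = 6.47 − 2.05 + 0.5 × 3.00 − 0.5 × (-0.31) = 6.075
π = 6.075 / 1.5 = 4.05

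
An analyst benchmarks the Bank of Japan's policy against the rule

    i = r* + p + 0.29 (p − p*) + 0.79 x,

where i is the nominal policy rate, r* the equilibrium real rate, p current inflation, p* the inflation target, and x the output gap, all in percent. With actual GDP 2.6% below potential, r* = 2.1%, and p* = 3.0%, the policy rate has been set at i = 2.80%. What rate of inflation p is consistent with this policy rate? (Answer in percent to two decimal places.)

Output 2.6% below potential → x = -2.6.
Collecting p: i = r* + (1 + 0.29) p − 0.29 p* + 0.79 x
1.29 p = 2.80 − 2.1 + 0.29 × 3.0 − 0.79 × (-2.6) = 3.624
p = 3.624 / 1.29 = 2.81

2.81%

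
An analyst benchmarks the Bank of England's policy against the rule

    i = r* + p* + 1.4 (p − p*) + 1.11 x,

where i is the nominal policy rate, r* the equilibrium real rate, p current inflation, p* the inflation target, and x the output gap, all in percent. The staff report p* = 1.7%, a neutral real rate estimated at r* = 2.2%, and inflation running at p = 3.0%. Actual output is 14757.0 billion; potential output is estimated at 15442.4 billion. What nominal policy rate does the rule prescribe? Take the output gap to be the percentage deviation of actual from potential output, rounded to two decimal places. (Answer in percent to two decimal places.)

Output gap = 100 × (14757.0 − 15442.4) / 15442.4 = -4.44%.
i = 2.20 + 1.70 + 1.4 × (3.00 − 1.70) + 1.11 × (-4.44)
   = 2.20 + 1.7 + 1.82 − 4.9284 = 0.79

0.79%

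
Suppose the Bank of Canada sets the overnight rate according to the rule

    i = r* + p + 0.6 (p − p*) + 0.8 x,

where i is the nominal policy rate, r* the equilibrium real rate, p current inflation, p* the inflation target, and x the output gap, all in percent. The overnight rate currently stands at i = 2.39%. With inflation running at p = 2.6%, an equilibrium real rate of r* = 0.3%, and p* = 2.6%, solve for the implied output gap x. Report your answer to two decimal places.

-0.64%

0.8 x = 2.39 − 0.3 − 2.6 − 0.6 × (2.6 − 2.6) = -0.51
x = -0.51 / 0.8 = -0.64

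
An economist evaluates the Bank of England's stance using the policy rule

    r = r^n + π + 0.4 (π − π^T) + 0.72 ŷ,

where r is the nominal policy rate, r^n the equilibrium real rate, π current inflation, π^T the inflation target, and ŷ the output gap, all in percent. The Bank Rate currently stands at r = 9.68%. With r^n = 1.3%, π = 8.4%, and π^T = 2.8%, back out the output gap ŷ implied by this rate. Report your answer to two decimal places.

-3.14%

0.72 ŷ = 9.68 − 1.3 − 8.4 − 0.4 × (8.4 − 2.8) = -2.26
ŷ = -2.26 / 0.72 = -3.14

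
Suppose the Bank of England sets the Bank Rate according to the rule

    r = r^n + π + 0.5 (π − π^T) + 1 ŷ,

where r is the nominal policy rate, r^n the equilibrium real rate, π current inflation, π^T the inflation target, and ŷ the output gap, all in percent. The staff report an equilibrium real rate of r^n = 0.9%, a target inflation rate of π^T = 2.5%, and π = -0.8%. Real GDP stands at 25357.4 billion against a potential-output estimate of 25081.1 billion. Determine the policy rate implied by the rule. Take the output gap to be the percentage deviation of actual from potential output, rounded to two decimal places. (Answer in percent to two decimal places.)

Output gap = 100 × (25357.4 − 25081.1) / 25081.1 = 1.10%.
r = 0.90 + (-0.80) + 0.5 × (-0.80 − 2.50) + 1 × 1.10
   = 0.90 − 0.8 − 1.65 + 1.1 = -0.45

-0.45%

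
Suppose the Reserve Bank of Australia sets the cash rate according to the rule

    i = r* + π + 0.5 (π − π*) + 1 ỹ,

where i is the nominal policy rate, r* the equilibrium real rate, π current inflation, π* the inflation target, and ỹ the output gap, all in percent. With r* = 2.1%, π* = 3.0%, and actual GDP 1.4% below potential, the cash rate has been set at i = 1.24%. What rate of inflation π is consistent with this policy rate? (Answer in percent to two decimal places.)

Output 1.4% below potential → ỹ = -1.4.
Collecting π: i = r* + (1 + 0.5) π − 0.5 π* + 1 ỹ
1.5 π = 1.24 − 2.1 + 0.5 × 3.0 − 1 × (-1.4) = 2.04
π = 2.04 / 1.5 = 1.36

1.36%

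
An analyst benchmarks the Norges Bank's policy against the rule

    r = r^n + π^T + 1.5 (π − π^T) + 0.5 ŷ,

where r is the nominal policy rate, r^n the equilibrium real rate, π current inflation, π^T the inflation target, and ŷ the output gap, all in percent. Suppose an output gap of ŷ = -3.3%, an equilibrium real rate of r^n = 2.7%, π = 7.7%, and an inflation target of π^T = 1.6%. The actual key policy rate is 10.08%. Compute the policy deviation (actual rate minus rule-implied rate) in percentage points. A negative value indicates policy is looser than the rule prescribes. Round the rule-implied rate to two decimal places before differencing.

r = 2.7 + 1.6 + 1.5 × (7.7 − 1.6) + 0.5 × (-3.3)
   = 2.7 + 1.6 + 9.15 − 1.65 = 11.80
Deviation = 10.08 − 11.80 = -1.72 pp.

-1.72 pp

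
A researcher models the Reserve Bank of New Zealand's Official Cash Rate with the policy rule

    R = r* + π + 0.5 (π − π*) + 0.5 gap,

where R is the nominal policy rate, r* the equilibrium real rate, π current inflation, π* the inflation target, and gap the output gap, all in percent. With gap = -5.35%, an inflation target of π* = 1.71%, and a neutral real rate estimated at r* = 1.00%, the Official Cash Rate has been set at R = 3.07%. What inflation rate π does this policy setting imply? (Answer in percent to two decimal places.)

Collecting π: R = r* + (1 + 0.5) π − 0.5 π* + 0.5 gap
1.5 π = 3.07 − 1.00 + 0.5 × 1.71 − 0.5 × (-5.35) = 5.6
π = 5.6 / 1.5 = 3.73

3.73%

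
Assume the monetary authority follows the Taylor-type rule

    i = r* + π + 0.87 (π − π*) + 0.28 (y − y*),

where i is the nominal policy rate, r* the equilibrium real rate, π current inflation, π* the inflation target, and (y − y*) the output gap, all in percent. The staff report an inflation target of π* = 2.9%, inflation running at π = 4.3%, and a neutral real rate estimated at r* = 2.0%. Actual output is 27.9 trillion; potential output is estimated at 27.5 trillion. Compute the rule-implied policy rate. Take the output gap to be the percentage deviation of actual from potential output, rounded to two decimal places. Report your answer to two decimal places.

7.92%

Output gap = 100 × (27.9 − 27.5) / 27.5 = 1.45%.
i = 2.00 + 4.30 + 0.87 × (4.30 − 2.90) + 0.28 × 1.45
   = 2.00 + 4.3 + 1.218 + 0.406 = 7.92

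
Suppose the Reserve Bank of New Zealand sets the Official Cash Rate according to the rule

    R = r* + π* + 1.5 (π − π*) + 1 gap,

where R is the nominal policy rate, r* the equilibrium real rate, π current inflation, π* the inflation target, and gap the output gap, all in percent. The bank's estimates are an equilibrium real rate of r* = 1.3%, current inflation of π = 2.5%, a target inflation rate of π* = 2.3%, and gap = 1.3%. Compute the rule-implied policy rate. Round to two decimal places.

5.20%

R = 1.3 + 2.3 + 1.5 × (2.5 − 2.3) + 1 × 1.3
   = 1.3 + 2.3 + 0.3 + 1.3 = 5.20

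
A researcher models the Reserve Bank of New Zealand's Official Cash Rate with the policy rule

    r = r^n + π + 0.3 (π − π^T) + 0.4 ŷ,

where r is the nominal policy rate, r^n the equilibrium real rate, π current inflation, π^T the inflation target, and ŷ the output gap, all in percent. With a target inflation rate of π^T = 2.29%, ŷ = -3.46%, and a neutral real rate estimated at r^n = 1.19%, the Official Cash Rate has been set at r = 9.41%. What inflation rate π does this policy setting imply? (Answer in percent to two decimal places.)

Collecting π: r = r^n + (1 + 0.3) π − 0.3 π^T + 0.4 ŷ
1.3 π = 9.41 − 1.19 + 0.3 × 2.29 − 0.4 × (-3.46) = 10.291
π = 10.291 / 1.3 = 7.92

7.92%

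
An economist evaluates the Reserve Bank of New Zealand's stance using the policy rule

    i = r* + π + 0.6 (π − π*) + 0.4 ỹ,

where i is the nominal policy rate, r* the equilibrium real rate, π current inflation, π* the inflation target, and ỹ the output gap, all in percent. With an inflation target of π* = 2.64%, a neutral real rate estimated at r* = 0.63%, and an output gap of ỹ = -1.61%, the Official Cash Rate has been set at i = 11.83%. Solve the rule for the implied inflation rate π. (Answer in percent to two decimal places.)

8.39%

Collecting π: i = r* + (1 + 0.6) π − 0.6 π* + 0.4 ỹ
1.6 π = 11.83 − 0.63 + 0.6 × 2.64 − 0.4 × (-1.61) = 13.428
π = 13.428 / 1.6 = 8.39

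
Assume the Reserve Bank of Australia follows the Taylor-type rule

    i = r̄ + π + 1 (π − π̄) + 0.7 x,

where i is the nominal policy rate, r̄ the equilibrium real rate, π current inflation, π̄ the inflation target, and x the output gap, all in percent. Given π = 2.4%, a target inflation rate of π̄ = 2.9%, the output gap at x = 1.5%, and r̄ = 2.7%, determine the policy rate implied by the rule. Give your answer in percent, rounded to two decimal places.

5.65%

i = 2.7 + 2.4 + 1 × (2.4 − 2.9) + 0.7 × 1.5
   = 2.7 + 2.4 − 0.5 + 1.05 = 5.65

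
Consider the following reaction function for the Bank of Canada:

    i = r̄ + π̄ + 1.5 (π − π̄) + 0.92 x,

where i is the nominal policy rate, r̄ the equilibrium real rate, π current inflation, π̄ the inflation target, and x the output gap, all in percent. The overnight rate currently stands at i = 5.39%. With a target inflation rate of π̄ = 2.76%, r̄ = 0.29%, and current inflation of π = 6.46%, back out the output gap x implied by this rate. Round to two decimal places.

-3.49%

0.92 x = 5.39 − 0.29 − 2.76 − 1.5 × (6.46 − 2.76) = -3.21
x = -3.21 / 0.92 = -3.49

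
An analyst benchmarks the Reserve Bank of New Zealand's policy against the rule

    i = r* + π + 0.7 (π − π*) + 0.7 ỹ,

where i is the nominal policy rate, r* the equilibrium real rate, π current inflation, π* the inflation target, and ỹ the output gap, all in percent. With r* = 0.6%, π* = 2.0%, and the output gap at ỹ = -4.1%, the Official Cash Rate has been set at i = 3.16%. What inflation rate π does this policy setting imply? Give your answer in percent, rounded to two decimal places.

4.02%

Collecting π: i = r* + (1 + 0.7) π − 0.7 π* + 0.7 ỹ
1.7 π = 3.16 − 0.6 + 0.7 × 2.0 − 0.7 × (-4.1) = 6.83
π = 6.83 / 1.7 = 4.02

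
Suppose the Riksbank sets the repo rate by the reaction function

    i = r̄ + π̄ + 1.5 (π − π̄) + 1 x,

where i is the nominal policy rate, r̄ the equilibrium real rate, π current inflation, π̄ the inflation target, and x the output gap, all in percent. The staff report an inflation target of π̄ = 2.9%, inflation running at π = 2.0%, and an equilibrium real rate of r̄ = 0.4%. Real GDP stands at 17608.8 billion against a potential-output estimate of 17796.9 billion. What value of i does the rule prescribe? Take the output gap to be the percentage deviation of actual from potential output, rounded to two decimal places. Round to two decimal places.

0.89%

Output gap = 100 × (17608.8 − 17796.9) / 17796.9 = -1.06%.
i = 0.40 + 2.90 + 1.5 × (2.00 − 2.90) + 1 × (-1.06)
   = 0.40 + 2.9 − 1.35 − 1.06 = 0.89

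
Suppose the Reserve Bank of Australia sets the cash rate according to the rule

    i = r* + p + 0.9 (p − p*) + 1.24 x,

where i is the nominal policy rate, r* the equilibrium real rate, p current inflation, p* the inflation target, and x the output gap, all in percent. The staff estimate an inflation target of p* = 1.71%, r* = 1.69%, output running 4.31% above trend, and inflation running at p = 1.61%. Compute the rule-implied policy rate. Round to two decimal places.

8.55%

Output 4.31% above potential → x = 4.31.
i = 1.69 + 1.61 + 0.9 × (1.61 − 1.71) + 1.24 × 4.31
   = 1.69 + 1.61 − 0.09 + 5.3444 = 8.55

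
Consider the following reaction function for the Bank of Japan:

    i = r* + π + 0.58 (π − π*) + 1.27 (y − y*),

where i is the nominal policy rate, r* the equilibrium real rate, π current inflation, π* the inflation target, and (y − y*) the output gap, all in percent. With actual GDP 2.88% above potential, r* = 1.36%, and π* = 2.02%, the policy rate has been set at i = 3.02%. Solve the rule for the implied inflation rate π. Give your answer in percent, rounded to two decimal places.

Output 2.88% above potential → (y − y*) = 2.88.
Collecting π: i = r* + (1 + 0.58) π − 0.58 π* + 1.27 (y − y*)
1.58 π = 3.02 − 1.36 + 0.58 × 2.02 − 1.27 × 2.88 = -0.826
π = -0.826 / 1.58 = -0.52

-0.52%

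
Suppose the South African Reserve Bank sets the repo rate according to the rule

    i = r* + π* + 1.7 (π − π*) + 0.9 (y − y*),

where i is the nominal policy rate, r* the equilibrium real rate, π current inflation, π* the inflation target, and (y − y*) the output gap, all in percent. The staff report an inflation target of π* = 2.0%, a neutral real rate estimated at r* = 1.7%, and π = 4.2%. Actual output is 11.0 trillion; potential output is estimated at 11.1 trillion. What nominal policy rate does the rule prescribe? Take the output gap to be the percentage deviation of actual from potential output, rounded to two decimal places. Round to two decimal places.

Output gap = 100 × (11.0 − 11.1) / 11.1 = -0.90%.
i = 1.70 + 2.00 + 1.7 × (4.20 − 2.00) + 0.9 × (-0.90)
   = 1.70 + 2 + 3.74 − 0.81 = 6.63

6.63%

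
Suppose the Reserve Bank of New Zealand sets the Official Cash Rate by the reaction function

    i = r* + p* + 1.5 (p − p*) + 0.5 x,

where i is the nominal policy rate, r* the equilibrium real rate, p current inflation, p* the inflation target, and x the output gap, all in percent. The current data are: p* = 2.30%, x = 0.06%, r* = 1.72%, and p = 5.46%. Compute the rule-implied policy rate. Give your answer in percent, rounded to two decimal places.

8.79%

i = 1.72 + 2.30 + 1.5 × (5.46 − 2.30) + 0.5 × 0.06
   = 1.72 + 2.3 + 4.74 + 0.03 = 8.79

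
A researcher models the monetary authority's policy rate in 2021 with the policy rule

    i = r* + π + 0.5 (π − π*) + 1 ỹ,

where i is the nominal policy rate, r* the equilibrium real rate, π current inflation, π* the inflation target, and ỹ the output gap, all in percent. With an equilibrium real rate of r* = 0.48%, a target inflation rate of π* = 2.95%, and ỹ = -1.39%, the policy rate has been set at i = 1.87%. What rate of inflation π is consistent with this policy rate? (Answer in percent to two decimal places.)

2.84%

Collecting π: i = r* + (1 + 0.5) π − 0.5 π* + 1 ỹ
1.5 π = 1.87 − 0.48 + 0.5 × 2.95 − 1 × (-1.39) = 4.255
π = 4.255 / 1.5 = 2.84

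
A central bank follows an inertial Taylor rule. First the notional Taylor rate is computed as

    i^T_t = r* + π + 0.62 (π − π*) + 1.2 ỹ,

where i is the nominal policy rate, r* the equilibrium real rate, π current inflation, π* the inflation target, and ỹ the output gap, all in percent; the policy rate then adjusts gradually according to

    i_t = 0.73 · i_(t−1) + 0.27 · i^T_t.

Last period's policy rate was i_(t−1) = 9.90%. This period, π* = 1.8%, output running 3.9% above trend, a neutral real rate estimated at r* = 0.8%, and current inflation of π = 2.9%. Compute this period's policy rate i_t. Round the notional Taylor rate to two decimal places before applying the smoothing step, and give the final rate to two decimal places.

9.67%

Output 3.9% above potential → ỹ = 3.9.
i^T_t = 0.8 + 2.9 + 0.62 × (2.9 − 1.8) + 1.2 × 3.9
   = 0.8 + 2.9 + 0.682 + 4.68 = 9.06
i_t = 0.73 × 9.90 + 0.27 × 9.06 = 7.227 + 2.4462 = 9.67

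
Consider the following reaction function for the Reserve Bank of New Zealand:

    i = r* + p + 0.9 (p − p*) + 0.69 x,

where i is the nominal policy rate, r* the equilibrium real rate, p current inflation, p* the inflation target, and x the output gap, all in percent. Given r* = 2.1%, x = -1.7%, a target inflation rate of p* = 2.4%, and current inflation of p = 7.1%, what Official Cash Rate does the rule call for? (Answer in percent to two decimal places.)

12.26%

i = 2.1 + 7.1 + 0.9 × (7.1 − 2.4) + 0.69 × (-1.7)
   = 2.1 + 7.1 + 4.23 − 1.173 = 12.26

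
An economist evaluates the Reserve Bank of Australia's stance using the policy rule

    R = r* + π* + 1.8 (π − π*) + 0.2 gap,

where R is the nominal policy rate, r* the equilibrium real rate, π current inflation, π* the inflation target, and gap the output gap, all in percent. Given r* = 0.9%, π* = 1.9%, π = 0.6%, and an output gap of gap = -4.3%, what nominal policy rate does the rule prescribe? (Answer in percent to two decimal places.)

R = 0.9 + 1.9 + 1.8 × (0.6 − 1.9) + 0.2 × (-4.3)
   = 0.9 + 1.9 − 2.34 − 0.86 = -0.40

-0.40%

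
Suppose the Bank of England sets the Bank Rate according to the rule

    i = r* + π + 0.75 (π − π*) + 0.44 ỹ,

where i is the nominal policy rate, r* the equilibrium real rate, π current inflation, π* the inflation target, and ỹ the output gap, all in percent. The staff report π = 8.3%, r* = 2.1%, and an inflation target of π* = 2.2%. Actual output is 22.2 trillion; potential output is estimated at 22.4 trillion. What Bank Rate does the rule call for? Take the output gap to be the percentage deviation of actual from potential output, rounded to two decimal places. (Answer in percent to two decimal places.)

14.58%

Output gap = 100 × (22.2 − 22.4) / 22.4 = -0.89%.
i = 2.10 + 8.30 + 0.75 × (8.30 − 2.20) + 0.44 × (-0.89)
   = 2.10 + 8.3 + 4.575 − 0.3916 = 14.58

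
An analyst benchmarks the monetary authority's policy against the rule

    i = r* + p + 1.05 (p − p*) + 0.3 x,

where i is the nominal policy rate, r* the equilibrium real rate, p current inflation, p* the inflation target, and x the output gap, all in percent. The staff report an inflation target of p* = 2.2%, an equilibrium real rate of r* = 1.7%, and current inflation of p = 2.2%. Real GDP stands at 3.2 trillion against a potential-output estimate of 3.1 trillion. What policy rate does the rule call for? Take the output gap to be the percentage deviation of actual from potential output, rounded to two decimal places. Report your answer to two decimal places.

Output gap = 100 × (3.2 − 3.1) / 3.1 = 3.23%.
i = 1.70 + 2.20 + 1.05 × (2.20 − 2.20) + 0.3 × 3.23
   = 1.70 + 2.2 + 0 + 0.969 = 4.87

4.87%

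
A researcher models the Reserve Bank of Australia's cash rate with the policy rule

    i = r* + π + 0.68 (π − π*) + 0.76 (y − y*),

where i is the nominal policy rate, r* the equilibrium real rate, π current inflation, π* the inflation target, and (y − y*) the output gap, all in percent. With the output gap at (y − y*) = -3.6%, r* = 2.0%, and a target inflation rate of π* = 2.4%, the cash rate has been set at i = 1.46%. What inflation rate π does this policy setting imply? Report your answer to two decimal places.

Collecting π: i = r* + (1 + 0.68) π − 0.68 π* + 0.76 (y − y*)
1.68 π = 1.46 − 2.0 + 0.68 × 2.4 − 0.76 × (-3.6) = 3.828
π = 3.828 / 1.68 = 2.28

2.28%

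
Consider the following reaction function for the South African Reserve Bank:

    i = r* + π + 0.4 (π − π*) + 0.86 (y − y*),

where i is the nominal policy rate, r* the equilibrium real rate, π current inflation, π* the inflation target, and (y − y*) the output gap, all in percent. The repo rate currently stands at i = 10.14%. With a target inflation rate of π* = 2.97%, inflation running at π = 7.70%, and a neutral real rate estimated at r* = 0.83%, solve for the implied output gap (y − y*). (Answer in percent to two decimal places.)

-0.33%

0.86 (y − y*) = 10.14 − 0.83 − 7.70 − 0.4 × (7.70 − 2.97) = -0.282
(y − y*) = -0.282 / 0.86 = -0.33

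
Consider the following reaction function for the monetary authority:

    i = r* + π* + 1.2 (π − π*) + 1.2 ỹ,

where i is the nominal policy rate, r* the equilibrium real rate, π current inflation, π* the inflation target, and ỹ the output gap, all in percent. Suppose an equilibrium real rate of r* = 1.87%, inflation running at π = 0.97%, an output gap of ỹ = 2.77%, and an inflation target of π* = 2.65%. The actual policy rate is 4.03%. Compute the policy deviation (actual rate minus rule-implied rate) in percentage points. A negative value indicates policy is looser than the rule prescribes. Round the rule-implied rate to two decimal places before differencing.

i = 1.87 + 2.65 + 1.2 × (0.97 − 2.65) + 1.2 × 2.77
   = 1.87 + 2.65 − 2.016 + 3.324 = 5.83
Deviation = 4.03 − 5.83 = -1.80 pp.

-1.80 pp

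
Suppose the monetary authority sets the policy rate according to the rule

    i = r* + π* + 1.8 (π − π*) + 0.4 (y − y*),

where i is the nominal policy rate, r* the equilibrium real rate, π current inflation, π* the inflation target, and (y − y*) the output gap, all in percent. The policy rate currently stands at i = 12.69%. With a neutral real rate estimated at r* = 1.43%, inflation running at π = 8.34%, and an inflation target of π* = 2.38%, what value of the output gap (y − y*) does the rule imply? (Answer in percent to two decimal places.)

-4.62%

0.4 (y − y*) = 12.69 − 1.43 − 2.38 − 1.8 × (8.34 − 2.38) = -1.848
(y − y*) = -1.848 / 0.4 = -4.62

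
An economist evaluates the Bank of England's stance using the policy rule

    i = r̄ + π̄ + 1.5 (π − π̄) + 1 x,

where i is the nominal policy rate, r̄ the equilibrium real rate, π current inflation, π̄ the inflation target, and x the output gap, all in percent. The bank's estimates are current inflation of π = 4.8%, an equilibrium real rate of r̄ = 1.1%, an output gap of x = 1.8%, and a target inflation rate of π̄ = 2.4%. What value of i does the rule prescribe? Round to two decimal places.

8.90%

i = 1.1 + 2.4 + 1.5 × (4.8 − 2.4) + 1 × 1.8
   = 1.1 + 2.4 + 3.6 + 1.8 = 8.90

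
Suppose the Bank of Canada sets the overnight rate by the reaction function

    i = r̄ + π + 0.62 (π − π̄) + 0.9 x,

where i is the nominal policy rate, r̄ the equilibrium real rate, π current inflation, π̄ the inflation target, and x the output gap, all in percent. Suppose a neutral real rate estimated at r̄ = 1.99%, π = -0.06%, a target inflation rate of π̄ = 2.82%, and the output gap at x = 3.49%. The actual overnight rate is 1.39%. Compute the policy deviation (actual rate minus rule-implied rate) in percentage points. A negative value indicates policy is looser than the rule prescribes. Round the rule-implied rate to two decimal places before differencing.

i = 1.99 + (-0.06) + 0.62 × (-0.06 − 2.82) + 0.9 × 3.49
   = 1.99 − 0.06 − 1.7856 + 3.141 = 3.29
Deviation = 1.39 − 3.29 = -1.90 pp.

-1.90 pp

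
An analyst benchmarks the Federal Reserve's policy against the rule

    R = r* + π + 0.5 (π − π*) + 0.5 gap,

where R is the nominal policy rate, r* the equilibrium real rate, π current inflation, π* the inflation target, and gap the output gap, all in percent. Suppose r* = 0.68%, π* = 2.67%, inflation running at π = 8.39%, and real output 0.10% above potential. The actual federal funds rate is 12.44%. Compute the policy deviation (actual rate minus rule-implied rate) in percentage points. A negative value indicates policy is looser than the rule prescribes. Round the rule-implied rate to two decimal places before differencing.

0.46 pp

Output 0.10% above potential → gap = 0.10.
R = 0.68 + 8.39 + 0.5 × (8.39 − 2.67) + 0.5 × 0.10
   = 0.68 + 8.39 + 2.86 + 0.05 = 11.98
Deviation = 12.44 − 11.98 = 0.46 pp.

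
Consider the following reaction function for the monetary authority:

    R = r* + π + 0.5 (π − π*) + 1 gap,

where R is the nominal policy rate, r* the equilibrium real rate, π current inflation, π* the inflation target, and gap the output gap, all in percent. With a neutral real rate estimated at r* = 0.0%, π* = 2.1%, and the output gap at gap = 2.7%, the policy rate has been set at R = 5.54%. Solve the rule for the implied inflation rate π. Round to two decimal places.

Collecting π: R = r* + (1 + 0.5) π − 0.5 π* + 1 gap
1.5 π = 5.54 − 0.0 + 0.5 × 2.1 − 1 × 2.7 = 3.89
π = 3.89 / 1.5 = 2.59

2.59%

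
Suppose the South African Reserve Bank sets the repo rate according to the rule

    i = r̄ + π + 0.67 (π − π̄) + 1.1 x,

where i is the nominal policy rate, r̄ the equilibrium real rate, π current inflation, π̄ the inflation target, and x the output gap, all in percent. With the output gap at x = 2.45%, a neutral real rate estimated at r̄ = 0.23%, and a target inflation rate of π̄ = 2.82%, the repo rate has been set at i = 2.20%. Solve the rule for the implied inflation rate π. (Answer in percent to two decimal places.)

0.70%

Collecting π: i = r̄ + (1 + 0.67) π − 0.67 π̄ + 1.1 x
1.67 π = 2.20 − 0.23 + 0.67 × 2.82 − 1.1 × 2.45 = 1.1644
π = 1.1644 / 1.67 = 0.70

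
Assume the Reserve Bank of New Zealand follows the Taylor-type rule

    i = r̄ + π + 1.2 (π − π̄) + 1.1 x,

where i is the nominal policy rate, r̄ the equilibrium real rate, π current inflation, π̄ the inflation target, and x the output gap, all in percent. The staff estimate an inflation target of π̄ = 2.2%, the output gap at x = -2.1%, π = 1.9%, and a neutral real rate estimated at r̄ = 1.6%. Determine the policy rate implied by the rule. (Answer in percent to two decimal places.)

0.83%

i = 1.6 + 1.9 + 1.2 × (1.9 − 2.2) + 1.1 × (-2.1)
   = 1.6 + 1.9 − 0.36 − 2.31 = 0.83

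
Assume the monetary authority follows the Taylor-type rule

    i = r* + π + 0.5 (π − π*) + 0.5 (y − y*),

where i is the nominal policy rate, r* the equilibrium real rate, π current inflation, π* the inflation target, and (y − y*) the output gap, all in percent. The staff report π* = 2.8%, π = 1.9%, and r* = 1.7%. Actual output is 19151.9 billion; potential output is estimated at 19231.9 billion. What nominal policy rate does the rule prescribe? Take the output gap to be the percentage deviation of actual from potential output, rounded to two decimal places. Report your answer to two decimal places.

2.94%

Output gap = 100 × (19151.9 − 19231.9) / 19231.9 = -0.42%.
i = 1.70 + 1.90 + 0.5 × (1.90 − 2.80) + 0.5 × (-0.42)
   = 1.70 + 1.9 − 0.45 − 0.21 = 2.94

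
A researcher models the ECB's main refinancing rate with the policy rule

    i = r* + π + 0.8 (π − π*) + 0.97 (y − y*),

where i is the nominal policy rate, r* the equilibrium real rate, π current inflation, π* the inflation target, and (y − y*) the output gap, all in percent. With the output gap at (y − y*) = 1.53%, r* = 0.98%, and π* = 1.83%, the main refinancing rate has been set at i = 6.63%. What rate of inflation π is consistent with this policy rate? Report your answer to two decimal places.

3.13%

Collecting π: i = r* + (1 + 0.8) π − 0.8 π* + 0.97 (y − y*)
1.8 π = 6.63 − 0.98 + 0.8 × 1.83 − 0.97 × 1.53 = 5.6299
π = 5.6299 / 1.8 = 3.13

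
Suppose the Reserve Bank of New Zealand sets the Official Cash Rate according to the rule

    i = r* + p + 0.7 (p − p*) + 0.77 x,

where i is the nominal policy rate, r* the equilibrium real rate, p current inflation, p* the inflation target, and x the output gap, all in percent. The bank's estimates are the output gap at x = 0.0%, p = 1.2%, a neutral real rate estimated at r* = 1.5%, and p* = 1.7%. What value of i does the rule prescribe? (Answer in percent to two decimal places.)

2.35%

i = 1.5 + 1.2 + 0.7 × (1.2 − 1.7) + 0.77 × 0.0
   = 1.5 + 1.2 − 0.35 + 0 = 2.35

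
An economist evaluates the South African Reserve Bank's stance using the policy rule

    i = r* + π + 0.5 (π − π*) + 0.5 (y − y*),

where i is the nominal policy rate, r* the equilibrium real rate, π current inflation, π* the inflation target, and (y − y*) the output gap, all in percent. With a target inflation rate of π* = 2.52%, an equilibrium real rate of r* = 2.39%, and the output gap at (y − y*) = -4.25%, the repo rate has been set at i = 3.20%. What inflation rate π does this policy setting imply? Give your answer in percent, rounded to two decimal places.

Collecting π: i = r* + (1 + 0.5) π − 0.5 π* + 0.5 (y − y*)
1.5 π = 3.20 − 2.39 + 0.5 × 2.52 − 0.5 × (-4.25) = 4.195
π = 4.195 / 1.5 = 2.80

2.80%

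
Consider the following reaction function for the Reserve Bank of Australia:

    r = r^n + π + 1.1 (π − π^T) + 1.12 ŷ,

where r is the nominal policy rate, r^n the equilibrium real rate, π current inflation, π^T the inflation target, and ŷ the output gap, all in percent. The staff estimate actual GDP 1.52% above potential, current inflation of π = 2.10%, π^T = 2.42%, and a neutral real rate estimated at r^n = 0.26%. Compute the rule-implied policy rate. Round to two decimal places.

Output 1.52% above potential → ŷ = 1.52.
r = 0.26 + 2.10 + 1.1 × (2.10 − 2.42) + 1.12 × 1.52
   = 0.26 + 2.1 − 0.352 + 1.7024 = 3.71

3.71%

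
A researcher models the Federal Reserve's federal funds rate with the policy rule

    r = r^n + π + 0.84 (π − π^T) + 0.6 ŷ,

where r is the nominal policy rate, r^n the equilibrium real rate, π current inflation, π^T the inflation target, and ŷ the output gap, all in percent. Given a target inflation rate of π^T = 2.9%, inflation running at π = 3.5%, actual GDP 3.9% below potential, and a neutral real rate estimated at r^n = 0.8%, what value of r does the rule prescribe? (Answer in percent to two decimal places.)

Output 3.9% below potential → ŷ = -3.9.
r = 0.8 + 3.5 + 0.84 × (3.5 − 2.9) + 0.6 × (-3.9)
   = 0.8 + 3.5 + 0.504 − 2.34 = 2.46

2.46%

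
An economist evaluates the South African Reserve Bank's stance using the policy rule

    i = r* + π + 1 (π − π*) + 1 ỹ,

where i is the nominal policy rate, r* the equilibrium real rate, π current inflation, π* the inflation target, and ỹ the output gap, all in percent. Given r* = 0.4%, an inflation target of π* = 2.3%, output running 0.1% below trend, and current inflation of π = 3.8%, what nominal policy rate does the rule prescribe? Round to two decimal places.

Output 0.1% below potential → ỹ = -0.1.
i = 0.4 + 3.8 + 1 × (3.8 − 2.3) + 1 × (-0.1)
   = 0.4 + 3.8 + 1.5 − 0.1 = 5.60

5.60%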